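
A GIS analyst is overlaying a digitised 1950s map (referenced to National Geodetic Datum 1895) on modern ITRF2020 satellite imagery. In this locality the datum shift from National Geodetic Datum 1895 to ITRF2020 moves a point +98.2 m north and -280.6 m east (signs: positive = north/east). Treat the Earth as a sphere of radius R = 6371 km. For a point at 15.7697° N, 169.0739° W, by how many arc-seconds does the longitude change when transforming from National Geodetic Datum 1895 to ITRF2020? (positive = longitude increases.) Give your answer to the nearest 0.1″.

At latitude 15.7697°, cos φ = 0.962362.
One radian of longitude at latitude φ spans R cos φ, so Δλ = ΔE / (R cos φ) = -280.6 / (6371000 × 0.962362) = -4.5766e-05 rad = -9.440″.

Δλ = -9.4″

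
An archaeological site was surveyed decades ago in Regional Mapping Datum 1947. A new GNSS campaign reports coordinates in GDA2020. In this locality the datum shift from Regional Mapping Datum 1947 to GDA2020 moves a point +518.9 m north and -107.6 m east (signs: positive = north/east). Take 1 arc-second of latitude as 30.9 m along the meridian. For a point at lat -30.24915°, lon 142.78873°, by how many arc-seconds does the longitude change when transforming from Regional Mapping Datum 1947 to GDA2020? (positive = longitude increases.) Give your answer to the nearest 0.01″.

Δλ = -4.03″

At latitude -30.24915°, cos φ = 0.863843.
1″ of longitude at this latitude = 30.90 × cos φ = 26.6927 m, so Δλ = -107.6 / 26.6927 = -4.031″.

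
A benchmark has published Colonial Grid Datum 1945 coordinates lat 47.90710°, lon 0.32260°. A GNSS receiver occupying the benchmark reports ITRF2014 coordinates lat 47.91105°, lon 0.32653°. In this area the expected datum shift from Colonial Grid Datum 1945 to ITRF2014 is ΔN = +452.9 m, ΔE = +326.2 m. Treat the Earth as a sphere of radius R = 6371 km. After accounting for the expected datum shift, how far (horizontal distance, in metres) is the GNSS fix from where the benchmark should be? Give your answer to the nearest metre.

Observed coordinate differences: Δφ = +0.00395°, Δλ = +0.00393°.
Converting to metres (1° lat = 111195 m, cos φ = 0.670335): observed ΔN = 439.2 m, observed ΔE = 292.9 m.
Subtracting the expected shift leaves a residual of 439.2 − (452.9) = -13.7 m north and 292.9 − (326.2) = -33.3 m east.
Residual distance = √((-13.7)² + (-33.3)²) = 36.0 m.

36 m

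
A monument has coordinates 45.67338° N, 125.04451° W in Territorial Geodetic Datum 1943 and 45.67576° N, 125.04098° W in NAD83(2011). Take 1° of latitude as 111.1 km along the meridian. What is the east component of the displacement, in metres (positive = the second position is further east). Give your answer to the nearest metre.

Δφ = 45.67576° − 45.67338° = +0.00238°; Δλ = -125.04098° − -125.04451° = +0.00353°.
ΔN = Δφ × 111100 = 264.4 m; ΔE = Δλ × 111100 × cos(45.67338°) = +0.00353 × 111100 × 0.698748 = 274.0 m.

ΔE = 274 m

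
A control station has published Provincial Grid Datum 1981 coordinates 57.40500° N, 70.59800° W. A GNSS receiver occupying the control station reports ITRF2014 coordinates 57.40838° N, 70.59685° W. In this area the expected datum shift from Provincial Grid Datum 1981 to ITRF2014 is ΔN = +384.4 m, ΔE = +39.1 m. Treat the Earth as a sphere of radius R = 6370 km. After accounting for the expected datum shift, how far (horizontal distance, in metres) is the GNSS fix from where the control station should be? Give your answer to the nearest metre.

Observed coordinate differences: Δφ = +0.00338°, Δλ = +0.00115°.
Converting to metres (1° lat = 111177 m, cos φ = 0.538697): observed ΔN = 375.8 m, observed ΔE = 68.9 m.
Subtracting the expected shift leaves a residual of 375.8 − (384.4) = -8.6 m north and 68.9 − (39.1) = 29.8 m east.
Residual distance = √((-8.6)² + 29.8²) = 31.0 m.

31 m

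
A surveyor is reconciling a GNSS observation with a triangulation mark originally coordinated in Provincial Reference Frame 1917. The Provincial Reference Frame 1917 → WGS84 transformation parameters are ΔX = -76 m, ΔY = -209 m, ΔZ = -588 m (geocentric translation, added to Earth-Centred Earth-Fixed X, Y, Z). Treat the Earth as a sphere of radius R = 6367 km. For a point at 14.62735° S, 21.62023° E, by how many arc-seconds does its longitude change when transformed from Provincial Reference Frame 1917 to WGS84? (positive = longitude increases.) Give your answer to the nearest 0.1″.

Δλ = -5.6″

sin φ = -0.252531, cos φ = 0.967589, sin λ = 0.368453, cos λ = 0.929646.
East component: ΔE = −sin λ·ΔX + cos λ·ΔY = −(0.368453)(-76) + (0.929646)(-209) = -166.29 m.
1° of latitude spans πR/180 = 111125 m; at latitude φ, 1° of longitude spans that × cos φ = 107523.4 m, so Δλ = -166.29 / 107523.4 × 3600 = -5.568″.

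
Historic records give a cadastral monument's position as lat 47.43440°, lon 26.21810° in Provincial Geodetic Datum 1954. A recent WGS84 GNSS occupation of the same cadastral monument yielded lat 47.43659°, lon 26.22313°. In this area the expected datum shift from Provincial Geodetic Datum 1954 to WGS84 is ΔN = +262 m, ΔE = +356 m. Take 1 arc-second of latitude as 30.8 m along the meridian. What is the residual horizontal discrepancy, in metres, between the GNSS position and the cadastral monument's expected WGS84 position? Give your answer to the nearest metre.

Observed coordinate differences: Δφ = +0.00219°, Δλ = +0.00503°.
Converting to metres (1° lat = 110880 m, cos φ = 0.676434): observed ΔN = 242.8 m, observed ΔE = 377.3 m.
Subtracting the expected shift leaves a residual of 242.8 − (262) = -19.2 m north and 377.3 − (356) = 21.3 m east.
Residual distance = √((-19.2)² + 21.3²) = 28.6 m.

29 m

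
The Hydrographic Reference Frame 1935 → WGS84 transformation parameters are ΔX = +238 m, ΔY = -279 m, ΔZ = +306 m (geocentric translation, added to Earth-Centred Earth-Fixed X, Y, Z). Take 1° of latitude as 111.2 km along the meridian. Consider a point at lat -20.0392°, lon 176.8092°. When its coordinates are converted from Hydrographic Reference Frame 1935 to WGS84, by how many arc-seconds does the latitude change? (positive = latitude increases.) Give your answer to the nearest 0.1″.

Δφ = 6.5″

sin φ = -0.342663, cos φ = 0.939458, sin λ = 0.055661, cos λ = -0.998450.
North component: ΔN = −sin φ cos λ·ΔX − sin φ sin λ·ΔY + cos φ·ΔZ = −(-0.342663)(-0.998450)(238) − (-0.342663)(0.055661)(-279) + (0.939458)(306) = 200.73 m.
1° of latitude spans 111200 m, so Δφ = 200.73 / 111200 × 3600 = 6.498″.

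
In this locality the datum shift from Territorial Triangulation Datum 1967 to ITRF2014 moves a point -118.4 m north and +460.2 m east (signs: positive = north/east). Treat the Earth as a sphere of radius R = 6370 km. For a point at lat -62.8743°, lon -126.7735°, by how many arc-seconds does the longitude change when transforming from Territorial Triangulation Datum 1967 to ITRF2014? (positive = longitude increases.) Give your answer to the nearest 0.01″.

At latitude -62.8743°, cos φ = 0.455944.
One radian of longitude at latitude φ spans R cos φ, so Δλ = ΔE / (R cos φ) = 460.2 / (6370000 × 0.455944) = 1.5845e-04 rad = 32.683″.

Δλ = 32.68″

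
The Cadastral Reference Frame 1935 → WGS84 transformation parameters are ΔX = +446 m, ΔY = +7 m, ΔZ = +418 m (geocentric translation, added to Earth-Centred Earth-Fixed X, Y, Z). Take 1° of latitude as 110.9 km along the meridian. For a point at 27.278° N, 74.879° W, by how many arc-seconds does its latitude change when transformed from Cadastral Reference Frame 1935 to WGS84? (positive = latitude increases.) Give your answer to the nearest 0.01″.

Δφ = 10.43″

sin φ = 0.458308, cos φ = 0.888793, sin λ = -0.965377, cos λ = 0.260858.
North component: ΔN = −sin φ cos λ·ΔX − sin φ sin λ·ΔY + cos φ·ΔZ = −(0.458308)(0.260858)(446) − (0.458308)(-0.965377)(7) + (0.888793)(418) = 321.29 m.
1° of latitude spans 110900 m, so Δφ = 321.29 / 110900 × 3600 = 10.430″.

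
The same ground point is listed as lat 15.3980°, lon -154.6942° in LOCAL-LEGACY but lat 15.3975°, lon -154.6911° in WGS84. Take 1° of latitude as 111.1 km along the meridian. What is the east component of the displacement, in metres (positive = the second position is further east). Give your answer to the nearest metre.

Δφ = 15.3975° − 15.3980° = -0.0005°; Δλ = -154.6911° − -154.6942° = +0.0031°.
ΔN = Δφ × 111100 = -55.5 m; ΔE = Δλ × 111100 × cos(15.3980°) = +0.0031 × 111100 × 0.964105 = 332.0 m.

ΔE = 332 m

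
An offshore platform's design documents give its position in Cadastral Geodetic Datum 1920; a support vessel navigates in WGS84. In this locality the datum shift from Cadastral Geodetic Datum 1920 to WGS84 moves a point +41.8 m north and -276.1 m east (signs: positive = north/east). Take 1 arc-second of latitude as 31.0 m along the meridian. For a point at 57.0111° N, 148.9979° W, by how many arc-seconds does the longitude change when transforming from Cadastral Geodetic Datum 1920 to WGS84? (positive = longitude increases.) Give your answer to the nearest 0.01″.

Δλ = -16.36″

At latitude 57.0111°, cos φ = 0.544477.
1″ of longitude at this latitude = 31.00 × cos φ = 16.8788 m, so Δλ = -276.1 / 16.8788 = -16.358″.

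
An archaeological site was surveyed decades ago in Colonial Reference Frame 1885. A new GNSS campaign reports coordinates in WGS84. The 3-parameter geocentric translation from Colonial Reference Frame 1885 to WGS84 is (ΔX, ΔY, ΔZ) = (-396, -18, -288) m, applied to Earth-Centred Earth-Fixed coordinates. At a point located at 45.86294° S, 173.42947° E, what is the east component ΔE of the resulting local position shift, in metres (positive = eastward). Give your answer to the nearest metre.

The local east axis at (φ, λ) is (−sin λ, cos λ, 0), so ΔE = −sin(173.42947°)·(-396) + cos(173.42947°)·(-18) = 63.19 m.

ΔE = 63 m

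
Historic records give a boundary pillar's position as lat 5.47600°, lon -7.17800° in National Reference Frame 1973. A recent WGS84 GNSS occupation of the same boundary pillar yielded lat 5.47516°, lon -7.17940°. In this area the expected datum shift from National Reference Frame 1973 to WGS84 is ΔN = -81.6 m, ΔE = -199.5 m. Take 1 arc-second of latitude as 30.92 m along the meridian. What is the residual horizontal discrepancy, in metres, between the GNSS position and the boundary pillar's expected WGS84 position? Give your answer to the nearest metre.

Observed coordinate differences: Δφ = -0.00084°, Δλ = -0.00140°.
Converting to metres (1° lat = 111312 m, cos φ = 0.995436): observed ΔN = -93.5 m, observed ΔE = -155.1 m.
Subtracting the expected shift leaves a residual of -93.5 − (-81.6) = -11.9 m north and -155.1 − (-199.5) = 44.4 m east.
Residual distance = √((-11.9)² + 44.4²) = 45.9 m.

46 m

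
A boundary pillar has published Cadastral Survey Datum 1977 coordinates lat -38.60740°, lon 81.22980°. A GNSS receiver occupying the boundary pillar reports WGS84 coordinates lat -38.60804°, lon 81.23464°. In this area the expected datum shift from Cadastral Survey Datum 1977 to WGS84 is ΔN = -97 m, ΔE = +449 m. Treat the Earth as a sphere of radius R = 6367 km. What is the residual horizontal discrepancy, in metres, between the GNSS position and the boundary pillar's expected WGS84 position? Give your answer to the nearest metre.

Observed coordinate differences: Δφ = -0.00064°, Δλ = +0.00484°.
Converting to metres (1° lat = 111125 m, cos φ = 0.781440): observed ΔN = -71.1 m, observed ΔE = 420.3 m.
Subtracting the expected shift leaves a residual of -71.1 − (-97) = 25.9 m north and 420.3 − (449) = -28.7 m east.
Residual distance = √(25.9² + (-28.7)²) = 38.6 m.

39 m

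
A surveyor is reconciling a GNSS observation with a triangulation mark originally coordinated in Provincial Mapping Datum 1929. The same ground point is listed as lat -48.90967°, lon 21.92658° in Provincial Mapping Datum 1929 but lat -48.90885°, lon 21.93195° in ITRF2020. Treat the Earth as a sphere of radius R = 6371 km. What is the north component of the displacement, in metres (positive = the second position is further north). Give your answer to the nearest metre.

ΔN = 91 m

Δφ = -48.90885° − -48.90967° = +0.00082°; Δλ = 21.93195° − 21.92658° = +0.00537°.
1° along a meridian = πR/180 = 111195 m.
ΔN = Δφ × 111195 = 91.2 m; ΔE = Δλ × 111195 × cos(-48.90967°) = +0.00537 × 111195 × 0.657248 = 392.5 m.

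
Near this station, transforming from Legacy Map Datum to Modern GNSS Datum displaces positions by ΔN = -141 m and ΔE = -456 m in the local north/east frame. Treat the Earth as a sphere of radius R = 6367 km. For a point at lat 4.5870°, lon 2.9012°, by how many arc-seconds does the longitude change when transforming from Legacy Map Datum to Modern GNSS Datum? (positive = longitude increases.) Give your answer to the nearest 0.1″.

Δλ = -14.8″

At latitude 4.5870°, cos φ = 0.996797.
One radian of longitude at latitude φ spans R cos φ, so Δλ = ΔE / (R cos φ) = -456.0 / (6367000 × 0.996797) = -7.1849e-05 rad = -14.820″.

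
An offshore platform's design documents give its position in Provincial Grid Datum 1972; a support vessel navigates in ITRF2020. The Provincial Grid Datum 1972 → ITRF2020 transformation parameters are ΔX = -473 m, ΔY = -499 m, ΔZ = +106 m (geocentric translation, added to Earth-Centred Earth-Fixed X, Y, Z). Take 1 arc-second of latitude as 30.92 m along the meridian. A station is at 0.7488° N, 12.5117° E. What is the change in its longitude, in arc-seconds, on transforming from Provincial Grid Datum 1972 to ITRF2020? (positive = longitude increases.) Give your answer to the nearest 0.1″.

Δλ = -12.4″

sin φ = 0.013069, cos φ = 0.999915, sin λ = 0.216639, cos λ = 0.976252.
East component: ΔE = −sin λ·ΔX + cos λ·ΔY = −(0.216639)(-473) + (0.976252)(-499) = -384.68 m.
1° of latitude spans 3600 × 30.92 = 111312 m; at latitude φ, 1° of longitude spans that × cos φ = 111302.5 m, so Δλ = -384.68 / 111302.5 × 3600 = -12.442″.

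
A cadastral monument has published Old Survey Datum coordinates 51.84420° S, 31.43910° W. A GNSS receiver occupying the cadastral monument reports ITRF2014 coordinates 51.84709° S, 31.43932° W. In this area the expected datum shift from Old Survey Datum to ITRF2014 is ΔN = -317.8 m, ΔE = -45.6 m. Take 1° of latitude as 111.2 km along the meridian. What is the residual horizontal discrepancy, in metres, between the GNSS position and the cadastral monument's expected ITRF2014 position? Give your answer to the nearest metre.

Observed coordinate differences: Δφ = -0.00289°, Δλ = -0.00022°.
Converting to metres (1° lat = 111200 m, cos φ = 0.617802): observed ΔN = -321.4 m, observed ΔE = -15.1 m.
Subtracting the expected shift leaves a residual of -321.4 − (-317.8) = -3.6 m north and -15.1 − (-45.6) = 30.5 m east.
Residual distance = √((-3.6)² + 30.5²) = 30.7 m.

31 m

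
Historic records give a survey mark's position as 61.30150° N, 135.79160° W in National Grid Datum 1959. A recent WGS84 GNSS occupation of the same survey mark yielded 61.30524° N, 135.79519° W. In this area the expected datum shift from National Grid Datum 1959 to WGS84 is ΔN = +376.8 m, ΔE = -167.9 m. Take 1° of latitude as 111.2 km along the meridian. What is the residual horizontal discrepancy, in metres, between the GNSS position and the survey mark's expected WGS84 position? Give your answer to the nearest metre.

Observed coordinate differences: Δφ = +0.00374°, Δλ = -0.00359°.
Converting to metres (1° lat = 111200 m, cos φ = 0.480201): observed ΔN = 415.9 m, observed ΔE = -191.7 m.
Subtracting the expected shift leaves a residual of 415.9 − (376.8) = 39.1 m north and -191.7 − (-167.9) = -23.8 m east.
Residual distance = √(39.1² + (-23.8)²) = 45.8 m.

46 m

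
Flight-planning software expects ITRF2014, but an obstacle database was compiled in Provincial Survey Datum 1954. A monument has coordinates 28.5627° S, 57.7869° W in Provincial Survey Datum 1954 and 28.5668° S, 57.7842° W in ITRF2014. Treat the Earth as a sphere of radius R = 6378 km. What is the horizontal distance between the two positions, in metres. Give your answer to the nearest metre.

Δφ = -28.5668° − -28.5627° = -0.0041°; Δλ = -57.7842° − -57.7869° = +0.0027°.
1° along a meridian = πR/180 = 111317 m.
ΔN = Δφ × 111317 = -456.4 m; ΔE = Δλ × 111317 × cos(-28.5627°) = +0.0027 × 111317 × 0.878294 = 264.0 m.
Distance = √(ΔE² + ΔN²) = √(264.0² + (-456.4)²) = 527.2 m.

527 m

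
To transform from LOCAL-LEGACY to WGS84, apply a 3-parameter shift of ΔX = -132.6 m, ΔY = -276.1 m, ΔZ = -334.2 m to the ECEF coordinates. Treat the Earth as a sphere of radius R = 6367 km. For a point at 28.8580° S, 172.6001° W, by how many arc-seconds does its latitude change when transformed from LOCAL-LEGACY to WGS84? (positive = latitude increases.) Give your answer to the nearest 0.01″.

Δφ = -6.87″

sin φ = -0.482641, cos φ = 0.875819, sin λ = -0.128794, cos λ = -0.991671.
North component: ΔN = −sin φ cos λ·ΔX − sin φ sin λ·ΔY + cos φ·ΔZ = −(-0.482641)(-0.991671)(-132.6) − (-0.482641)(-0.128794)(-276.1) + (0.875819)(-334.2) = -212.07 m.
1° of latitude spans πR/180 = 111125 m, so Δφ = -212.07 / 111125 × 3600 = -6.870″.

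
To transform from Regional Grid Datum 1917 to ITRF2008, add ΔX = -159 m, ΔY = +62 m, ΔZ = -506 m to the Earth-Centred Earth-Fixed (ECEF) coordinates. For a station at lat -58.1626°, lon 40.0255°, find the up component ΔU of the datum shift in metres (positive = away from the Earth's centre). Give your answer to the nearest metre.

At φ = -58.1626°, λ = 40.0255°: sin φ = -0.849549, cos φ = 0.527510, sin λ = 0.643128, cos λ = 0.765758.
ΔU = cos φ cos λ·ΔX + cos φ sin λ·ΔY + sin φ·ΔZ = (0.527510)(0.765758)(-159) + (0.527510)(0.643128)(62) + (-0.849549)(-506) = 386.68 m.

ΔU = 387 m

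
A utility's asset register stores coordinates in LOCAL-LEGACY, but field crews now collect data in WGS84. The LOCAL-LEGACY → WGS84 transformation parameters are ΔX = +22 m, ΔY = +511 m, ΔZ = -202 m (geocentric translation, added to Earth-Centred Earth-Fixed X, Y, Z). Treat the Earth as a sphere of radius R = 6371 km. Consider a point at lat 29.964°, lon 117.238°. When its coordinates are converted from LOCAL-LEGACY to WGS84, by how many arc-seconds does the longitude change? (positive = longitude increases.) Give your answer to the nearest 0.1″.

sin φ = 0.499456, cos φ = 0.866339, sin λ = 0.889113, cos λ = -0.457688.
East component: ΔE = −sin λ·ΔX + cos λ·ΔY = −(0.889113)(22) + (-0.457688)(511) = -253.44 m.
1° of latitude spans πR/180 = 111195 m; at latitude φ, 1° of longitude spans that × cos φ = 96332.5 m, so Δλ = -253.44 / 96332.5 × 3600 = -9.471″.

Δλ = -9.5″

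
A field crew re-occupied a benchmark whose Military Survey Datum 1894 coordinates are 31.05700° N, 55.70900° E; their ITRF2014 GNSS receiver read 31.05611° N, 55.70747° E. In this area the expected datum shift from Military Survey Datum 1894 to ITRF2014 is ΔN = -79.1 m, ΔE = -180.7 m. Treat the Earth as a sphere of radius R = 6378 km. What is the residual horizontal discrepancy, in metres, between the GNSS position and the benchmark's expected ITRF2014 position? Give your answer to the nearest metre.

Observed coordinate differences: Δφ = -0.00089°, Δλ = -0.00153°.
Converting to metres (1° lat = 111317 m, cos φ = 0.856654): observed ΔN = -99.1 m, observed ΔE = -145.9 m.
Subtracting the expected shift leaves a residual of -99.1 − (-79.1) = -20.0 m north and -145.9 − (-180.7) = 34.8 m east.
Residual distance = √((-20.0)² + 34.8²) = 40.1 m.

40 m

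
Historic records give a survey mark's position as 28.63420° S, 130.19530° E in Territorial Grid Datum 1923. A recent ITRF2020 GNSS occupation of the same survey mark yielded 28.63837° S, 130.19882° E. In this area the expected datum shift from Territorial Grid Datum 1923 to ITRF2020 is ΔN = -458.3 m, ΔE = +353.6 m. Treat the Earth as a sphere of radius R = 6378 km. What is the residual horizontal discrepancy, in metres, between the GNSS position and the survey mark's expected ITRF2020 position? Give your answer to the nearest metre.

11 m

Observed coordinate differences: Δφ = -0.00417°, Δλ = +0.00352°.
Converting to metres (1° lat = 111317 m, cos φ = 0.877697): observed ΔN = -464.2 m, observed ΔE = 343.9 m.
Subtracting the expected shift leaves a residual of -464.2 − (-458.3) = -5.9 m north and 343.9 − (353.6) = -9.7 m east.
Residual distance = √((-5.9)² + (-9.7)²) = 11.3 m.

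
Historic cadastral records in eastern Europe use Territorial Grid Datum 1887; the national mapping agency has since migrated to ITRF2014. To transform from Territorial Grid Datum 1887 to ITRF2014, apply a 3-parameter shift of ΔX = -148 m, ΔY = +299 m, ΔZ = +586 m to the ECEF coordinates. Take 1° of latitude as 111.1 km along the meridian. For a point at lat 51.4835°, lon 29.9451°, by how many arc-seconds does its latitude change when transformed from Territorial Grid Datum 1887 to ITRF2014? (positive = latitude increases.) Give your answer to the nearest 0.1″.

sin φ = 0.782429, cos φ = 0.622740, sin λ = 0.499170, cos λ = 0.866504.
North component: ΔN = −sin φ cos λ·ΔX − sin φ sin λ·ΔY + cos φ·ΔZ = −(0.782429)(0.866504)(-148) − (0.782429)(0.499170)(299) + (0.622740)(586) = 348.49 m.
1° of latitude spans 111100 m, so Δφ = 348.49 / 111100 × 3600 = 11.292″.

Δφ = 11.3″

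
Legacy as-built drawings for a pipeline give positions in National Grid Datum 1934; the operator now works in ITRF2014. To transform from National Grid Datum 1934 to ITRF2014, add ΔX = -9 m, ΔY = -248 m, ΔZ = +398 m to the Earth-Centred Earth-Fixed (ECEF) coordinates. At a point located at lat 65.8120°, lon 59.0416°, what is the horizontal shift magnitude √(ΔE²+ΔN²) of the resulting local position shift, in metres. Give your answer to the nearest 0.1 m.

The local east axis at (φ, λ) is (−sin λ, cos λ, 0), so ΔE = −sin(59.0416°)·(-9) + cos(59.0416°)·(-248) = -119.86 m.
The local north axis is (−sin φ cos λ, −sin φ sin λ, cos φ), giving ΔN = 4.223 + 193.999 + 163.073 = 361.30 m.
Horizontal magnitude = √(ΔE² + ΔN²) = √((-119.86)² + 361.30²) = 380.66 m.

380.7 m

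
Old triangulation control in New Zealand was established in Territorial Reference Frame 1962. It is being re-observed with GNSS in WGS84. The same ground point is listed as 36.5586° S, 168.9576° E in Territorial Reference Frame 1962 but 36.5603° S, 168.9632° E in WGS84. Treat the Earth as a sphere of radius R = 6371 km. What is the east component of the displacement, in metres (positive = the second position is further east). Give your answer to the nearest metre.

Δφ = -36.5603° − -36.5586° = -0.0017°; Δλ = 168.9632° − 168.9576° = +0.0056°.
1° along a meridian = πR/180 = 111195 m.
ΔN = Δφ × 111195 = -189.0 m; ΔE = Δλ × 111195 × cos(-36.5586°) = +0.0056 × 111195 × 0.803248 = 500.2 m.

ΔE = 500 m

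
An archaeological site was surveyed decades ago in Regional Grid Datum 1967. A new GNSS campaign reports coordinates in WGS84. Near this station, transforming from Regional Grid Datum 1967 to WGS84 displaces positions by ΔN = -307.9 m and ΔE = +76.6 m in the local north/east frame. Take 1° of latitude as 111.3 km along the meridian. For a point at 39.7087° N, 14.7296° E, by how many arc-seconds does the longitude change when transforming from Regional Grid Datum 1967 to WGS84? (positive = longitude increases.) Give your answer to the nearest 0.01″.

Δλ = 3.22″

At latitude 39.7087°, cos φ = 0.769303.
1° of longitude at this latitude = 111.3 × cos φ = 85.62 km, so Δλ = 76.6 / 85623.4 = 0.0008946° = 3.221″.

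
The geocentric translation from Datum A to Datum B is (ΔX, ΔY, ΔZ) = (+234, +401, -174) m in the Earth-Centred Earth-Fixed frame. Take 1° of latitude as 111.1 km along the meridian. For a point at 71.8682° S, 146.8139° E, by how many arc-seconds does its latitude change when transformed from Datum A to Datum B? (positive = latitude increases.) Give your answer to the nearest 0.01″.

sin φ = -0.950343, cos φ = 0.311204, sin λ = 0.547360, cos λ = -0.836897.
North component: ΔN = −sin φ cos λ·ΔX − sin φ sin λ·ΔY + cos φ·ΔZ = −(-0.950343)(-0.836897)(234) − (-0.950343)(0.547360)(401) + (0.311204)(-174) = -31.67 m.
1° of latitude spans 111100 m, so Δφ = -31.67 / 111100 × 3600 = -1.026″.

Δφ = -1.03″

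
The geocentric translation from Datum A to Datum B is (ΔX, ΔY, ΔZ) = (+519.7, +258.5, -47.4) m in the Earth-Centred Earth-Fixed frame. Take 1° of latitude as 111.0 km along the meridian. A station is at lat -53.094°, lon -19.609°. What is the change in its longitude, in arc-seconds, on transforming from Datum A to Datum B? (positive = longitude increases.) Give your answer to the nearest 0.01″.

sin φ = -0.799622, cos φ = 0.600504, sin λ = -0.335600, cos λ = 0.942005.
East component: ΔE = −sin λ·ΔX + cos λ·ΔY = −(-0.335600)(519.7) + (0.942005)(258.5) = 417.92 m.
1° of latitude spans 111000 m; at latitude φ, 1° of longitude spans that × cos φ = 66655.9 m, so Δλ = 417.92 / 66655.9 × 3600 = 22.571″.

Δλ = 22.57″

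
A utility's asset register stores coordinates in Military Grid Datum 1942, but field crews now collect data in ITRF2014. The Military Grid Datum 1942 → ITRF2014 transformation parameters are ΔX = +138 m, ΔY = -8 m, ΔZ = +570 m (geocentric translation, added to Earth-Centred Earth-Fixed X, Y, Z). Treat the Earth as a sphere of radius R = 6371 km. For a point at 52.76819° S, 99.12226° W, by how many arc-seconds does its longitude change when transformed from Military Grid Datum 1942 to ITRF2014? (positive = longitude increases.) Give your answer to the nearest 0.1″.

Δλ = 7.4″

sin φ = -0.796194, cos φ = 0.605041, sin λ = -0.987352, cos λ = -0.158542.
East component: ΔE = −sin λ·ΔX + cos λ·ΔY = −(-0.987352)(138) + (-0.158542)(-8) = 137.52 m.
1° of latitude spans πR/180 = 111195 m; at latitude φ, 1° of longitude spans that × cos φ = 67277.5 m, so Δλ = 137.52 / 67277.5 × 3600 = 7.359″.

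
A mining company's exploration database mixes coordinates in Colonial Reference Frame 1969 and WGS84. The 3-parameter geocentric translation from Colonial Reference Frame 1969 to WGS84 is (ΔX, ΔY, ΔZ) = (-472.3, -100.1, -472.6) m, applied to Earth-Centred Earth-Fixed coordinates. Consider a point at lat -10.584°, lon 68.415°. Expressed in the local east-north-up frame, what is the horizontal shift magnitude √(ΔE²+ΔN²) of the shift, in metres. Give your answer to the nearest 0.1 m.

The local east axis at (φ, λ) is (−sin λ, cos λ, 0), so ΔE = −sin(68.415°)·(-472.3) + cos(68.415°)·(-100.1) = 402.35 m.
The local north axis is (−sin φ cos λ, −sin φ sin λ, cos φ), giving ΔN = -31.914 − 17.097 − 464.560 = -513.57 m.
Horizontal magnitude = √(ΔE² + ΔN²) = √(402.35² + (-513.57)²) = 652.41 m.

652.4 m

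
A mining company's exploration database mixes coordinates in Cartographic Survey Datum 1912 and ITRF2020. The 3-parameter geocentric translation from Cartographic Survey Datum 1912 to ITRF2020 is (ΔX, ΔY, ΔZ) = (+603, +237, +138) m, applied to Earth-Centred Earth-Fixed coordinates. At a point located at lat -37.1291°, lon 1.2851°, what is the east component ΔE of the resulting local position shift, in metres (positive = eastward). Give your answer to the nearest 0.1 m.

The local east axis at (φ, λ) is (−sin λ, cos λ, 0), so ΔE = −sin(1.2851°)·603 + cos(1.2851°)·237 = 223.42 m.

ΔE = 223.4 m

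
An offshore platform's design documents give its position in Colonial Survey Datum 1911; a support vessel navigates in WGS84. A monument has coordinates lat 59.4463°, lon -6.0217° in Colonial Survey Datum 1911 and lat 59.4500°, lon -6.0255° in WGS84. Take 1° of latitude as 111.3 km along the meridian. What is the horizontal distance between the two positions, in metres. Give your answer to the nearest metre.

465 m

Δφ = 59.4500° − 59.4463° = +0.0037°; Δλ = -6.0255° − -6.0217° = -0.0038°.
ΔN = Δφ × 111300 = 411.8 m; ΔE = Δλ × 111300 × cos(59.4463°) = -0.0038 × 111300 × 0.508346 = -215.0 m.
Distance = √(ΔE² + ΔN²) = √((-215.0)² + 411.8²) = 464.6 m.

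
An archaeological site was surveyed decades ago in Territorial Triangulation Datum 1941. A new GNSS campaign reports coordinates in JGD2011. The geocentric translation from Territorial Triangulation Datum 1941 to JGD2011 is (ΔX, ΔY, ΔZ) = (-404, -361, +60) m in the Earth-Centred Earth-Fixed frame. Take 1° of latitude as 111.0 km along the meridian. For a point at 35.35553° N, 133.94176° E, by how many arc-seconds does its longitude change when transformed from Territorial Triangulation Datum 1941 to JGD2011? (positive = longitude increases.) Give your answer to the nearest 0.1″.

sin φ = 0.578648, cos φ = 0.815577, sin λ = 0.720046, cos λ = -0.693927.
East component: ΔE = −sin λ·ΔX + cos λ·ΔY = −(0.720046)(-404) + (-0.693927)(-361) = 541.41 m.
1° of latitude spans 111000 m; at latitude φ, 1° of longitude spans that × cos φ = 90529.1 m, so Δλ = 541.41 / 90529.1 × 3600 = 21.530″.

Δλ = 21.5″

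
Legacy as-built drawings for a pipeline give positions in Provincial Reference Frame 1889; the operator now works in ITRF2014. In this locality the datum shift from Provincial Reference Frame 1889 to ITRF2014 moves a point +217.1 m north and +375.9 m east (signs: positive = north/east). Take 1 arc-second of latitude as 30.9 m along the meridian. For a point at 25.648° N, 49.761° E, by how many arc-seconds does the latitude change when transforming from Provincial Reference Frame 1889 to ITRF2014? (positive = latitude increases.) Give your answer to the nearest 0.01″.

1″ of latitude = 30.90 m, so Δφ = 217.1 / 30.90 = 7.026″.

Δφ = 7.03″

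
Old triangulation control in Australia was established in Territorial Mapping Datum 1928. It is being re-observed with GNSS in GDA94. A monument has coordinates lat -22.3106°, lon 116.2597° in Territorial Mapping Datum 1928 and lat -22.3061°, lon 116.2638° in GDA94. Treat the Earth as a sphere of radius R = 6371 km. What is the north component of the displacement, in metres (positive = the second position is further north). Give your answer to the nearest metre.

ΔN = 500 m

Δφ = -22.3061° − -22.3106° = +0.0045°; Δλ = 116.2638° − 116.2597° = +0.0041°.
1° along a meridian = πR/180 = 111195 m.
ΔN = Δφ × 111195 = 500.4 m; ΔE = Δλ × 111195 × cos(-22.3106°) = +0.0041 × 111195 × 0.925140 = 421.8 m.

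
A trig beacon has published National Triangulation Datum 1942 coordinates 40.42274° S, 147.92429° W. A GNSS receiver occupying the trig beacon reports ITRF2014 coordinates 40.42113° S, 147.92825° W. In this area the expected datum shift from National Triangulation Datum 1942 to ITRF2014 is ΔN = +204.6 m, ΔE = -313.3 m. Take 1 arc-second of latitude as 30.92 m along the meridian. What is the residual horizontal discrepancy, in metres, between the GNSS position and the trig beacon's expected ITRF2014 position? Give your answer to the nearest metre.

Observed coordinate differences: Δφ = +0.00161°, Δλ = -0.00396°.
Converting to metres (1° lat = 111312 m, cos φ = 0.761281): observed ΔN = 179.2 m, observed ΔE = -335.6 m.
Subtracting the expected shift leaves a residual of 179.2 − (204.6) = -25.4 m north and -335.6 − (-313.3) = -22.3 m east.
Residual distance = √((-25.4)² + (-22.3)²) = 33.8 m.

34 m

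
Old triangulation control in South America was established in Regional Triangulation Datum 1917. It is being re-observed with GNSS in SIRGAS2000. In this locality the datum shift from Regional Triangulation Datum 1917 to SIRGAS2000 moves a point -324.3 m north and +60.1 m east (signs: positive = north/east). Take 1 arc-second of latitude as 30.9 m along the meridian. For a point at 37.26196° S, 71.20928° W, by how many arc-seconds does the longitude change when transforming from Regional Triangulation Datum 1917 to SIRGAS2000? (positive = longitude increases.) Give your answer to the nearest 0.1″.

Δλ = 2.4″

At latitude -37.26196°, cos φ = 0.795876.
1″ of longitude at this latitude = 30.90 × cos φ = 24.5926 m, so Δλ = 60.1 / 24.5926 = 2.444″.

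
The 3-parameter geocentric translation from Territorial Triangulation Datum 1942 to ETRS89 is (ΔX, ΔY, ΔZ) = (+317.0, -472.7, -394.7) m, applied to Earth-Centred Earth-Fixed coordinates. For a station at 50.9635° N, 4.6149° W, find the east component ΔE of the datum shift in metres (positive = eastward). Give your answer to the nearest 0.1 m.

ΔE = -445.7 m

The local east axis at (φ, λ) is (−sin λ, cos λ, 0), so ΔE = −sin(-4.6149°)·317.0 + cos(-4.6149°)·(-472.7) = -445.66 m.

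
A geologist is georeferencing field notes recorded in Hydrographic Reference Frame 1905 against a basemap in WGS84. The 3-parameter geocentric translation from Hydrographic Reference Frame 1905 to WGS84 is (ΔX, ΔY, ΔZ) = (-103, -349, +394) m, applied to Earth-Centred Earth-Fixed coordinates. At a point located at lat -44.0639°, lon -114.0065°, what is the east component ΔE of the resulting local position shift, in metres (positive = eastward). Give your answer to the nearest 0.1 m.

The local east axis at (φ, λ) is (−sin λ, cos λ, 0), so ΔE = −sin(-114.0065°)·(-103) + cos(-114.0065°)·(-349) = 47.90 m.

ΔE = 47.9 m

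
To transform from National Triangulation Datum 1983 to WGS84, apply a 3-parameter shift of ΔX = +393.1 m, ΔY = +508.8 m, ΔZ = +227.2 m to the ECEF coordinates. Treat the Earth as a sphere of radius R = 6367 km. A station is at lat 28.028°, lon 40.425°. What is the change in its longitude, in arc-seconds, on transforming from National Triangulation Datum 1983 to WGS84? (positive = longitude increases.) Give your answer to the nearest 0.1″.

Δλ = 4.9″

sin φ = 0.469903, cos φ = 0.882718, sin λ = 0.648452, cos λ = 0.761255.
East component: ΔE = −sin λ·ΔX + cos λ·ΔY = −(0.648452)(393.1) + (0.761255)(508.8) = 132.42 m.
1° of latitude spans πR/180 = 111125 m; at latitude φ, 1° of longitude spans that × cos φ = 98092.1 m, so Δλ = 132.42 / 98092.1 × 3600 = 4.860″.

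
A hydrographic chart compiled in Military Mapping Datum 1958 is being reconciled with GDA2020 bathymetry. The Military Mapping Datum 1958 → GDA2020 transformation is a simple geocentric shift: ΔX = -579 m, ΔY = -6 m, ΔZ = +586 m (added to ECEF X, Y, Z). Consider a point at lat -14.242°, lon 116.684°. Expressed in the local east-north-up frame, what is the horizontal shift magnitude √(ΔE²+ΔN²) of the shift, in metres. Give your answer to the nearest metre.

817 m

At φ = -14.242°, λ = 116.684°: sin φ = -0.246018, cos φ = 0.969265, sin λ = 0.893497, cos λ = -0.449070.
ΔE = −sin λ·ΔX + cos λ·ΔY = −(0.893497)·(-579) + (-0.449070)·(-6) = 520.03 m.
ΔN = −sin φ cos λ·ΔX − sin φ sin λ·ΔY + cos φ·ΔZ = −(-0.246018)(-0.449070)(-579) − (-0.246018)(0.893497)(-6) + (0.969265)(586) = 630.64 m.
Horizontal magnitude = √(ΔE² + ΔN²) = √(520.03² + 630.64²) = 817.39 m.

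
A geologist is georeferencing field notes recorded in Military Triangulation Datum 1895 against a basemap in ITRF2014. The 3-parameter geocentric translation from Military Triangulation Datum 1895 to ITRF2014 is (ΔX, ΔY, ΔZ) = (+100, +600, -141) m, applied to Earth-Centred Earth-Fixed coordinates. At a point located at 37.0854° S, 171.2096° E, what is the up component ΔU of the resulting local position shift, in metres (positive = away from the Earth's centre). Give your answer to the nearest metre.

ΔU = 79 m

At φ = -37.0854°, λ = 171.2096°: sin φ = -0.603005, cos φ = 0.797738, sin λ = 0.152820, cos λ = -0.988254.
ΔU = cos φ cos λ·ΔX + cos φ sin λ·ΔY + sin φ·ΔZ = (0.797738)(-0.988254)(100) + (0.797738)(0.152820)(600) + (-0.603005)(-141) = 79.33 m.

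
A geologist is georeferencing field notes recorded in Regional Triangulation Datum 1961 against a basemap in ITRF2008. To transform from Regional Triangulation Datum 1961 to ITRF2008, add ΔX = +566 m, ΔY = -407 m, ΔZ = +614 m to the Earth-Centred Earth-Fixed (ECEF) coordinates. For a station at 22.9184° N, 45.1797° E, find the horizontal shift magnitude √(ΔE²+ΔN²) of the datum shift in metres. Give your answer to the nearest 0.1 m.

864.3 m

The local east axis at (φ, λ) is (−sin λ, cos λ, 0), so ΔE = −sin(45.1797°)·566 + cos(45.1797°)·(-407) = -688.36 m.
The local north axis is (−sin φ cos λ, −sin φ sin λ, cos φ), giving ΔN = -155.365 + 112.423 + 565.531 = 522.59 m.
Horizontal magnitude = √(ΔE² + ΔN²) = √((-688.36)² + 522.59²) = 864.26 m.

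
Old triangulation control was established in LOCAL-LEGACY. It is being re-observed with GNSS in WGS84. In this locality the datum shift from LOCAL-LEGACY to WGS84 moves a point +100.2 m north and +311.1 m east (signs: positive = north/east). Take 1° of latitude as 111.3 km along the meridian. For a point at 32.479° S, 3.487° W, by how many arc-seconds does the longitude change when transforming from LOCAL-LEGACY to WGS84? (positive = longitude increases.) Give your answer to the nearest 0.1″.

At latitude -32.479°, cos φ = 0.843588.
1° of longitude at this latitude = 111.3 × cos φ = 93.89 km, so Δλ = 311.1 / 93891.4 = 0.0033134° = 11.928″.

Δλ = 11.9″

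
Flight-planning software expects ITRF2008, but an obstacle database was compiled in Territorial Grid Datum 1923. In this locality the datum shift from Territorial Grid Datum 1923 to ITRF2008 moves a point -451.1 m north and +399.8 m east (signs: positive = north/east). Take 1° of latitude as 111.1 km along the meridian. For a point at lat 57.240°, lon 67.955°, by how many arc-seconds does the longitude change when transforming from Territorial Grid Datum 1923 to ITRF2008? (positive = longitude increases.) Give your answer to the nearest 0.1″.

At latitude 57.240°, cos φ = 0.541121.
1° of longitude at this latitude = 111.1 × cos φ = 60.12 km, so Δλ = 399.8 / 60118.6 = 0.0066502° = 23.941″.

Δλ = 23.9″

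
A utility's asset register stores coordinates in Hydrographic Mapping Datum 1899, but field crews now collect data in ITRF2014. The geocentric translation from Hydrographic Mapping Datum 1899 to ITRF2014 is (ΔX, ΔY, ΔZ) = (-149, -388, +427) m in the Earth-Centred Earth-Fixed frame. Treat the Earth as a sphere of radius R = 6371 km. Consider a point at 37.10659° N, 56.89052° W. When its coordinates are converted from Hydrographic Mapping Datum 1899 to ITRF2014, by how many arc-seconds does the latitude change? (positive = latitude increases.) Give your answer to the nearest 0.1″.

sin φ = 0.603300, cos φ = 0.797515, sin λ = -0.837628, cos λ = 0.546241.
North component: ΔN = −sin φ cos λ·ΔX − sin φ sin λ·ΔY + cos φ·ΔZ = −(0.603300)(0.546241)(-149) − (0.603300)(-0.837628)(-388) + (0.797515)(427) = 193.57 m.
1° of latitude spans πR/180 = 111195 m, so Δφ = 193.57 / 111195 × 3600 = 6.267″.

Δφ = 6.3″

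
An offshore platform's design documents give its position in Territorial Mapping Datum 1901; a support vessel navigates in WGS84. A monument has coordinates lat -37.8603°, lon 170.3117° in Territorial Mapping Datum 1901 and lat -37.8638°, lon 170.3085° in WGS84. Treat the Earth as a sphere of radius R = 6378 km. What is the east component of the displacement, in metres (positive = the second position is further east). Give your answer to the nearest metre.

Δφ = -37.8638° − -37.8603° = -0.0035°; Δλ = 170.3085° − 170.3117° = -0.0032°.
1° along a meridian = πR/180 = 111317 m.
ΔN = Δφ × 111317 = -389.6 m; ΔE = Δλ × 111317 × cos(-37.8603°) = -0.0032 × 111317 × 0.789510 = -281.2 m.

ΔE = -281 m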